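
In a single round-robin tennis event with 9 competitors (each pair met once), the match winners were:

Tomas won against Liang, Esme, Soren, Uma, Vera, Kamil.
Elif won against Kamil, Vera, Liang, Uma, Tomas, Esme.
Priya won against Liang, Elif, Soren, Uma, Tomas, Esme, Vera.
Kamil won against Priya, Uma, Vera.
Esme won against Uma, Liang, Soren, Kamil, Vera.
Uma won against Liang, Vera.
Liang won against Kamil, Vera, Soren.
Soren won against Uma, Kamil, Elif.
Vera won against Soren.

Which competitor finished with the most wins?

Priya

Win totals: Uma 2, Esme 5, Soren 3, Vera 1, Kamil 3, Priya 7, Tomas 6, Liang 3, Elif 6.
Priya leads with 7 wins (next highest: 6).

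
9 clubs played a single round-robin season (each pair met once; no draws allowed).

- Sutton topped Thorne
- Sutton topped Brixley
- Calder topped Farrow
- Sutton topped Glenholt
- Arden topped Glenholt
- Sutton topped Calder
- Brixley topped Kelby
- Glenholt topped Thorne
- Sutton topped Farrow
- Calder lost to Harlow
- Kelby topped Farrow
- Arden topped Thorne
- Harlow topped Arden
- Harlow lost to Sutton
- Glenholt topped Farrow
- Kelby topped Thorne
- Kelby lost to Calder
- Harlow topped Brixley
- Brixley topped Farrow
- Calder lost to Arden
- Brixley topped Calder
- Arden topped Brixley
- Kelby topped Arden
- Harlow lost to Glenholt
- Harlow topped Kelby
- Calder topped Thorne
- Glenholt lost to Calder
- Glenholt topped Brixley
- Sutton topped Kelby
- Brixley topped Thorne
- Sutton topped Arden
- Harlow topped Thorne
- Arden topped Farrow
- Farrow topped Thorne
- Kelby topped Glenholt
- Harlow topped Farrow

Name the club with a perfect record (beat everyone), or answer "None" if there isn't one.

Sutton has 8 wins out of 8 opponents — a perfect record.

Sutton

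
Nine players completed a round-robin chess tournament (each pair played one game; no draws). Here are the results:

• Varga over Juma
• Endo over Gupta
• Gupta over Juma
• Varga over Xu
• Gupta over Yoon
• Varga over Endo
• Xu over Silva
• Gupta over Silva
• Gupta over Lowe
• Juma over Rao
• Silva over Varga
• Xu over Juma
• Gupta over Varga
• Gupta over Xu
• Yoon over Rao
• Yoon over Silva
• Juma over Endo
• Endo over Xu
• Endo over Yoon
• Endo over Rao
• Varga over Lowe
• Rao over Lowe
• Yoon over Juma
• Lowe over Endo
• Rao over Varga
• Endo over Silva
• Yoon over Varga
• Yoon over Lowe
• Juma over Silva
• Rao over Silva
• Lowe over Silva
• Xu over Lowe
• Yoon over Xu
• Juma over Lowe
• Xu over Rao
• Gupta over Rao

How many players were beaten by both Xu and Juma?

Xu beat: Rao, Silva, Lowe, Juma.
Juma beat: Rao, Silva, Lowe, Endo.
Both beat: Rao, Silva, Lowe — 3.

3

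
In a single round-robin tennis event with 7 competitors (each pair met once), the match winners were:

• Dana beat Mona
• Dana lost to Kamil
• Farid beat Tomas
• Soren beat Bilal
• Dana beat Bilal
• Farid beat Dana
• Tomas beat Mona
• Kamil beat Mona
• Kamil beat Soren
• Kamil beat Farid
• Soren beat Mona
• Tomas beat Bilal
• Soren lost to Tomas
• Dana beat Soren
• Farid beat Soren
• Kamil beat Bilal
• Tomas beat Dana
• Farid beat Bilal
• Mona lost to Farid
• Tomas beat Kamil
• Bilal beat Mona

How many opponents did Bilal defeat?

1

Bilal's results: beat Mona; lost to Soren, Tomas, Dana, Farid, Kamil.
That is 1 win.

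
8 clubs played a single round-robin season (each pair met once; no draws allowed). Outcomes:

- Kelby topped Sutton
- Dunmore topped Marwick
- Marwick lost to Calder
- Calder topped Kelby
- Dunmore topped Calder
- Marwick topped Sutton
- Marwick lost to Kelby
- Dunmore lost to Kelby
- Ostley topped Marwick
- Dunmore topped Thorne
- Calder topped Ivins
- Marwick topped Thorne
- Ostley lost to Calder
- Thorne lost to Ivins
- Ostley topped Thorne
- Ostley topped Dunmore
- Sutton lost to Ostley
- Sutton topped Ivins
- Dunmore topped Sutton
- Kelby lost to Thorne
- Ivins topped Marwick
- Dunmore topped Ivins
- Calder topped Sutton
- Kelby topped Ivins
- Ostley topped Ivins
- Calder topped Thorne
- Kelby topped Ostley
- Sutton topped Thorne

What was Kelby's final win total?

Kelby's results: beat Ivins, Sutton, Marwick, Dunmore, Ostley; lost to Thorne, Calder.
That is 5 wins.

5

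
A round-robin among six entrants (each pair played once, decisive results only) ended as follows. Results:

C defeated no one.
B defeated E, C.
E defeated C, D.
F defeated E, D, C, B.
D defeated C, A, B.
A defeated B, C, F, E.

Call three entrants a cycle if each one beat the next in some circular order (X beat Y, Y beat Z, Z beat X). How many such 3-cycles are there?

3

Win totals: A 4, B 2, C 0, D 3, E 2, F 4.
An entrant with w wins dominates both others in C(w,2) triples; summing gives 6 + 1 + 0 + 3 + 1 + 6 = 17 transitive triples.
Total triples C(6,3) = 20, so cyclic triples = 20 − 17 = 3.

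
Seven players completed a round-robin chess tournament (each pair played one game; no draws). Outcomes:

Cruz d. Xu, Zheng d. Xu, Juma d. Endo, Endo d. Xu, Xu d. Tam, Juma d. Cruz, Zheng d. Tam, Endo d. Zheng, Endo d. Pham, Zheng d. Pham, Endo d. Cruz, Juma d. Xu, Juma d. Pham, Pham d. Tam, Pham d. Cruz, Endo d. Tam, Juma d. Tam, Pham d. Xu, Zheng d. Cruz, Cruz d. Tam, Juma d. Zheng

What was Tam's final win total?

0

Tam's results: beat no one; lost to Endo, Xu, Pham, Zheng, Cruz, Juma.
That is 0 wins.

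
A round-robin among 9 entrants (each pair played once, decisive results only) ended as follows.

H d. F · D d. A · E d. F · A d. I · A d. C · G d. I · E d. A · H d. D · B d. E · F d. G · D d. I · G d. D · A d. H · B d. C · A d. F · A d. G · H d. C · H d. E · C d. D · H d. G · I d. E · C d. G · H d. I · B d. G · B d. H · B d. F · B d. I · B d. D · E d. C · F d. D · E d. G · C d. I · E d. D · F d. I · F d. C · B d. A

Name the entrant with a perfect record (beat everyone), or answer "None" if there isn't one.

B

B has 8 wins out of 8 opponents — a perfect record.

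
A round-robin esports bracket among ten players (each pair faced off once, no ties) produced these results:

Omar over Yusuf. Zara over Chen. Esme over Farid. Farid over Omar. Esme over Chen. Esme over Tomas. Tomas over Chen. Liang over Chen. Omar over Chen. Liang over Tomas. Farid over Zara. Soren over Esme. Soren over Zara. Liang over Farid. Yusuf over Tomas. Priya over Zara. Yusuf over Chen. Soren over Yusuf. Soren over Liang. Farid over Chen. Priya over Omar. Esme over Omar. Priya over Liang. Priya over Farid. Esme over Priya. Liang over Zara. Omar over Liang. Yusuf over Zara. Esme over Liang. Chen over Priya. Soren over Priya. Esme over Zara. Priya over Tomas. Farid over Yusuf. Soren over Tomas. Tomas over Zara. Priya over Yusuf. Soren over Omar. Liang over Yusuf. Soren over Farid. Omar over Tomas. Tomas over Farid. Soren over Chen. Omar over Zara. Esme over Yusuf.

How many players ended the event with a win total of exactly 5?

Win totals: Esme 8, Chen 1, Yusuf 3, Priya 6, Omar 5, Zara 1, Liang 5, Farid 4, Tomas 3, Soren 9.
Exactly 5: Omar, Liang — 2 players.

2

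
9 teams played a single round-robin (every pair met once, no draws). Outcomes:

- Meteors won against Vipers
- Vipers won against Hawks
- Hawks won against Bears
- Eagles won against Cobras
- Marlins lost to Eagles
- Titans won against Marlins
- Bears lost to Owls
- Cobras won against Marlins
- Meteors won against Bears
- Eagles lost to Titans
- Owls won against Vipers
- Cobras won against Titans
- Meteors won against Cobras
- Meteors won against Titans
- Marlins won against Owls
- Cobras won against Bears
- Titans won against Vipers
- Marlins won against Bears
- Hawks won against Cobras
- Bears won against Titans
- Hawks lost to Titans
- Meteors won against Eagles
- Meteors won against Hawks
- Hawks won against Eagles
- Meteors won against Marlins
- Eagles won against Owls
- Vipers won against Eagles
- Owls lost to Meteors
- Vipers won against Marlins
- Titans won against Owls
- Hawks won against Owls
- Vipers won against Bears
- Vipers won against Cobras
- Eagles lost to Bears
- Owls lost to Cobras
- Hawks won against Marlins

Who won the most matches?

Win totals: Cobras 4, Hawks 5, Eagles 3, Vipers 5, Bears 2, Owls 2, Marlins 2, Meteors 8, Titans 5.
Meteors leads with 8 wins (next highest: 5).

Meteors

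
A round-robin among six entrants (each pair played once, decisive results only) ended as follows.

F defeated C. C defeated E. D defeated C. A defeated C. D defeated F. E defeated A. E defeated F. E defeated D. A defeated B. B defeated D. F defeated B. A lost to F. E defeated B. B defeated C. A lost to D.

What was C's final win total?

1

C's results: beat E; lost to A, B, D, F.
That is 1 win.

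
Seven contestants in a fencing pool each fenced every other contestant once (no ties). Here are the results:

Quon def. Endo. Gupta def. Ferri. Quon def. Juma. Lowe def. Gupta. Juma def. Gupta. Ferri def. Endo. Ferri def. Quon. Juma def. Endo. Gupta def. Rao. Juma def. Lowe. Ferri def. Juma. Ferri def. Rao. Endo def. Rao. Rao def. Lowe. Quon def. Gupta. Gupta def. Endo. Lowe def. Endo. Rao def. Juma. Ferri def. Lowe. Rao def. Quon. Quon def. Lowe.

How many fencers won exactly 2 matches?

1

Win totals: Ferri 5, Gupta 3, Lowe 2, Juma 3, Quon 4, Rao 3, Endo 1.
Exactly 2: Lowe — 1 fencer.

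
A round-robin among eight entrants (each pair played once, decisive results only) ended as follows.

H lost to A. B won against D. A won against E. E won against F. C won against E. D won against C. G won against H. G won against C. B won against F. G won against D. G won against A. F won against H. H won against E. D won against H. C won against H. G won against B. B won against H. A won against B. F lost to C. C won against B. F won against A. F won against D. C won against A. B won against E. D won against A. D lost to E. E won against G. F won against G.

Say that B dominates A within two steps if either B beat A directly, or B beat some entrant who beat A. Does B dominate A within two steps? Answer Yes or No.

B did not beat A directly.
B beat D, E, F, H. Of those, D beat A.

Yes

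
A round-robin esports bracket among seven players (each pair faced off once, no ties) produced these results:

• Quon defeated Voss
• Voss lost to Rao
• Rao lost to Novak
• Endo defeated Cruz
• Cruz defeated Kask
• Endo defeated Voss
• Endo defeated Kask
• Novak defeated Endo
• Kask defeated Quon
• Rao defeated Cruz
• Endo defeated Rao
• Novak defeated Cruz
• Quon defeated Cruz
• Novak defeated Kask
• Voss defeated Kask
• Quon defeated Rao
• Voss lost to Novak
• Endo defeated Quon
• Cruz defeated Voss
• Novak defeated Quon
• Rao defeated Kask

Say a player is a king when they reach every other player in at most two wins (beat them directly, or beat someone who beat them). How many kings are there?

1

Endo cannot reach Novak in two steps.
Kask cannot reach Endo, Novak in two steps.
Cruz cannot reach Endo, Rao, Novak in two steps.
Voss cannot reach Endo, Cruz, Rao, Novak in two steps.
Rao cannot reach Endo, Novak in two steps.
Quon cannot reach Endo, Novak in two steps.
Novak reaches everyone (king).
Kings: Novak — 1.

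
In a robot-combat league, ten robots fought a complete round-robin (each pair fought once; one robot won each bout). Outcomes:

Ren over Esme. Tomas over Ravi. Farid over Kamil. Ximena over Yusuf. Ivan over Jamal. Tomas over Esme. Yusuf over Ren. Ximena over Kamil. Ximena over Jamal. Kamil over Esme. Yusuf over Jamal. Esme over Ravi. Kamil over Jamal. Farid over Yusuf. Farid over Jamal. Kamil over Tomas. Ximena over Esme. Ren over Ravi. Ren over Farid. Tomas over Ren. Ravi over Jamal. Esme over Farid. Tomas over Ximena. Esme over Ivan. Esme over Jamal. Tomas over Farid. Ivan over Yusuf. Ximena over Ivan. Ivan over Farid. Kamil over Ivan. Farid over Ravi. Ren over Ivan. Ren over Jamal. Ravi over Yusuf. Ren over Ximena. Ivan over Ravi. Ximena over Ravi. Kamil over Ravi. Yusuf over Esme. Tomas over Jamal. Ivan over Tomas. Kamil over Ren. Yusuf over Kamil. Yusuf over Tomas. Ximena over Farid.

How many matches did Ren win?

6

Ren's results: beat Ravi, Ximena, Ivan, Farid, Esme, Jamal; lost to Yusuf, Kamil, Tomas.
That is 6 wins.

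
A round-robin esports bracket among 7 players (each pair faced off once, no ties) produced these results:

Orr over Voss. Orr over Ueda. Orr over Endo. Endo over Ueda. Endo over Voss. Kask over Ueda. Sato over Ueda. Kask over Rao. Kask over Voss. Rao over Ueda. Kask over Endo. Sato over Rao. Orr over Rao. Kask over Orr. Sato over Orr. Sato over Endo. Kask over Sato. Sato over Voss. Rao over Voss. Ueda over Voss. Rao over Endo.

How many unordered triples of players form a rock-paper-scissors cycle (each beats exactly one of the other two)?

0

Win totals: Rao 3, Voss 0, Endo 2, Sato 5, Orr 4, Ueda 1, Kask 6.
A player with w wins dominates both others in C(w,2) triples; summing gives 3 + 0 + 1 + 10 + 6 + 0 + 15 = 35 transitive triples.
Total triples C(7,3) = 35, so cyclic triples = 35 − 35 = 0.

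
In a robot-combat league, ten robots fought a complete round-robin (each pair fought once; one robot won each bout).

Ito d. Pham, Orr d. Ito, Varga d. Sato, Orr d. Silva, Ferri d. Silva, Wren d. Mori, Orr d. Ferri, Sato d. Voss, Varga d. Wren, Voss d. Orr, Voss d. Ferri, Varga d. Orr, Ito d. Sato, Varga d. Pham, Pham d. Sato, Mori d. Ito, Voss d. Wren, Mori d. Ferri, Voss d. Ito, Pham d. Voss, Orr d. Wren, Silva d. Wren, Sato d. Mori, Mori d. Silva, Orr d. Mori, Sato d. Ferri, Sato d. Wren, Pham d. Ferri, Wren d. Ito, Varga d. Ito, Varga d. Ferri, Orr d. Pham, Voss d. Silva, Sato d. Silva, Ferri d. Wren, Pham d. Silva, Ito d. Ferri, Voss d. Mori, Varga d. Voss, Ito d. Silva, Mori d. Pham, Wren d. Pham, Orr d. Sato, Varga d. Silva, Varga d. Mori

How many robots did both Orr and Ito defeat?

4

Orr beat: Mori, Pham, Silva, Ito, Ferri, Wren, Sato.
Ito beat: Pham, Silva, Ferri, Sato.
Both beat: Pham, Silva, Ferri, Sato — 4.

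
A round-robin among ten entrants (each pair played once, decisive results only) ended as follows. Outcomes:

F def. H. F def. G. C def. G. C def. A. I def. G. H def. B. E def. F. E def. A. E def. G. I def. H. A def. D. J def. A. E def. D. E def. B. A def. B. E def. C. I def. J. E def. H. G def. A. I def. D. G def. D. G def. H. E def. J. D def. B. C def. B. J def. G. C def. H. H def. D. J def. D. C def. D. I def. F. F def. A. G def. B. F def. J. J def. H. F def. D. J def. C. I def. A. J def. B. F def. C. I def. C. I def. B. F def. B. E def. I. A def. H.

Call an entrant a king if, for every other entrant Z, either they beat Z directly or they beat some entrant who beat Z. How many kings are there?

1

A cannot reach C, E, F, G, I, J in two steps.
B cannot reach A, C, D, E, F, G, H, I, J in two steps.
C cannot reach E, F, I, J in two steps.
D cannot reach A, C, E, F, G, H, I, J in two steps.
E reaches everyone (king).
F cannot reach E, I in two steps.
G cannot reach C, E, F, I, J in two steps.
H cannot reach A, C, E, F, G, I, J in two steps.
I cannot reach E in two steps.
J cannot reach E, F, I in two steps.
Kings: E — 1.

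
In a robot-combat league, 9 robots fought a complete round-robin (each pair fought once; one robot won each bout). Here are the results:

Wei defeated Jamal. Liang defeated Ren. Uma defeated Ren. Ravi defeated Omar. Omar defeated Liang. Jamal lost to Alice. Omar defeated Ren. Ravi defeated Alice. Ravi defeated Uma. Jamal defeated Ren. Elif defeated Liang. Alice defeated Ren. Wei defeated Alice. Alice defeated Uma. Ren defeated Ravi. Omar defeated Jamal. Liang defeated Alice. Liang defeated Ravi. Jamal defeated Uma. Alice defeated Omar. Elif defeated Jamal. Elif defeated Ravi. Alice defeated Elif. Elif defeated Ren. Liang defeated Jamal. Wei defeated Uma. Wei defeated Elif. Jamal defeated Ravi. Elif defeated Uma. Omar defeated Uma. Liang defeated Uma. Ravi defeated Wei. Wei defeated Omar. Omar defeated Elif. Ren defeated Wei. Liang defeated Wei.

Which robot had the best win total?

Win totals: Wei 5, Elif 5, Jamal 3, Ravi 4, Omar 5, Alice 5, Liang 6, Uma 1, Ren 2.
Liang leads with 6 wins (next highest: 5).

Liang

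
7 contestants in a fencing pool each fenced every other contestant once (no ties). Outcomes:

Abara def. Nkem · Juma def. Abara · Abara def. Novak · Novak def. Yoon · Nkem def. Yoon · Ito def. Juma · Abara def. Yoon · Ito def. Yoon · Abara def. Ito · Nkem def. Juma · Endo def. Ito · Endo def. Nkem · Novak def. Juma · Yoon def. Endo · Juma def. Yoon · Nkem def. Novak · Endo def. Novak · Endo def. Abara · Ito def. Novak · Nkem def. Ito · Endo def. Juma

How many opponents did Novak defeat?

2

Novak's results: beat Juma, Yoon; lost to Nkem, Abara, Ito, Endo.
That is 2 wins.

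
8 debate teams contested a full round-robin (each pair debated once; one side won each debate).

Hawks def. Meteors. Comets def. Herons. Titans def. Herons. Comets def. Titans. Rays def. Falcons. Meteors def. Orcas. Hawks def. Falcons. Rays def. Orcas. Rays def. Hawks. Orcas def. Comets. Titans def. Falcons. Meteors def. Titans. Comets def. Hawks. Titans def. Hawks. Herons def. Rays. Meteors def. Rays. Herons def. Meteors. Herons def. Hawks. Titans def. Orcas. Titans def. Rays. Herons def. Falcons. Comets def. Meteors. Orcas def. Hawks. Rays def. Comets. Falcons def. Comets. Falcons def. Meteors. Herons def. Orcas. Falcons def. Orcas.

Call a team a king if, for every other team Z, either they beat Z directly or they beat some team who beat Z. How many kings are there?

6

Titans reaches everyone (king).
Falcons reaches everyone (king).
Meteors reaches everyone (king).
Hawks cannot reach Herons in two steps.
Orcas cannot reach Rays in two steps.
Rays reaches everyone (king).
Comets reaches everyone (king).
Herons reaches everyone (king).
Kings: Titans, Falcons, Meteors, Rays, Comets, Herons — 6.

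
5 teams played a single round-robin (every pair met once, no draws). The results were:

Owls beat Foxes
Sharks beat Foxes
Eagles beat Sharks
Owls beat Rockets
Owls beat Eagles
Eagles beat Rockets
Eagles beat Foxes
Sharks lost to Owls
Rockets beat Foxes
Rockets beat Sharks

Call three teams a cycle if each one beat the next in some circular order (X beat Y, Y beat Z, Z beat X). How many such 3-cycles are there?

0

Of the C(5,3) = 10 triples, the cyclic ones are: none.
That is 0.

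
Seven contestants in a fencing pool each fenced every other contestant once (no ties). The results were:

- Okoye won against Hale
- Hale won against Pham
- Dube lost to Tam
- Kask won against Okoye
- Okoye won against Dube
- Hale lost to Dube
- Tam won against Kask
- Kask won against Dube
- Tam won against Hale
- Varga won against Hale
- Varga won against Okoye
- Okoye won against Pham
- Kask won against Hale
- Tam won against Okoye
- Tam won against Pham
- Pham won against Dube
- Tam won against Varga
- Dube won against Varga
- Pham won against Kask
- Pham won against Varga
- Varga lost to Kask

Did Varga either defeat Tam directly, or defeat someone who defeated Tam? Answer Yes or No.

No

Varga did not beat Tam directly.
Varga beat Okoye, Hale, but each of them lost to Tam. No two-step path.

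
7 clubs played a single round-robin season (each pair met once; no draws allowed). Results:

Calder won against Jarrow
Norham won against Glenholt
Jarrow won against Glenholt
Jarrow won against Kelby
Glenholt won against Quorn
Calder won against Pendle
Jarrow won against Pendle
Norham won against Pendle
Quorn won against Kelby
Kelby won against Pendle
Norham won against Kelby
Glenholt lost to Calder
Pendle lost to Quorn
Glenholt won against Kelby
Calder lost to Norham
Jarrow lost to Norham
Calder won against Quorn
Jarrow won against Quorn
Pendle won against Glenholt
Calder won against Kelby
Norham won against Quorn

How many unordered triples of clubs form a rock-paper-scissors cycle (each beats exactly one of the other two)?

2

Win totals: Jarrow 4, Norham 6, Pendle 1, Glenholt 2, Quorn 2, Calder 5, Kelby 1.
A club with w wins dominates both others in C(w,2) triples; summing gives 6 + 15 + 0 + 1 + 1 + 10 + 0 = 33 transitive triples.
Total triples C(7,3) = 35, so cyclic triples = 35 − 33 = 2.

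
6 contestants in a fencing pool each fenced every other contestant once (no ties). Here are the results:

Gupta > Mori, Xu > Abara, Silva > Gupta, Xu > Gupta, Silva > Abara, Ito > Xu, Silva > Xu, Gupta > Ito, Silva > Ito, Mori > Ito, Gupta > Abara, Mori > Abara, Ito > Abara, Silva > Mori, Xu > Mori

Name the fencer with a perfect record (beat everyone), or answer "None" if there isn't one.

Silva

Silva has 5 wins out of 5 opponents — a perfect record.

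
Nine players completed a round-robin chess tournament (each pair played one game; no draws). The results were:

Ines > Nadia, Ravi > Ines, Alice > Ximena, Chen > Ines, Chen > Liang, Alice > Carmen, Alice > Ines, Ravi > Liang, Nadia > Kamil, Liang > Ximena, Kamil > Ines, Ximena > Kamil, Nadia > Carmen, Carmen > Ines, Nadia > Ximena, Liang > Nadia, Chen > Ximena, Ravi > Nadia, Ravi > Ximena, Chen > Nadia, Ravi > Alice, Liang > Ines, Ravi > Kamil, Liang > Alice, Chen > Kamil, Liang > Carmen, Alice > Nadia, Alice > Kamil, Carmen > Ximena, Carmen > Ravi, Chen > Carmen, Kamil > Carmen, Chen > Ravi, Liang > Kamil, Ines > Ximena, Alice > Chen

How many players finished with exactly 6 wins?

Win totals: Ximena 1, Kamil 2, Alice 6, Liang 6, Chen 7, Ines 2, Ravi 6, Carmen 3, Nadia 3.
Exactly 6: Alice, Liang, Ravi — 3 players.

3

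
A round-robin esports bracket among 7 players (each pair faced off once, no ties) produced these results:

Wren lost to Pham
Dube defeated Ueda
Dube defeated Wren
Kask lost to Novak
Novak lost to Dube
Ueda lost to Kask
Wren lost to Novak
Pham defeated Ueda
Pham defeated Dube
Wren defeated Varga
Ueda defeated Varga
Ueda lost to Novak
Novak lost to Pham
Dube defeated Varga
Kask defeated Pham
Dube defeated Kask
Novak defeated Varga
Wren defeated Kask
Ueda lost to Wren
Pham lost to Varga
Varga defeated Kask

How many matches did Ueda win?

1

Ueda's results: beat Varga; lost to Wren, Kask, Dube, Novak, Pham.
That is 1 win.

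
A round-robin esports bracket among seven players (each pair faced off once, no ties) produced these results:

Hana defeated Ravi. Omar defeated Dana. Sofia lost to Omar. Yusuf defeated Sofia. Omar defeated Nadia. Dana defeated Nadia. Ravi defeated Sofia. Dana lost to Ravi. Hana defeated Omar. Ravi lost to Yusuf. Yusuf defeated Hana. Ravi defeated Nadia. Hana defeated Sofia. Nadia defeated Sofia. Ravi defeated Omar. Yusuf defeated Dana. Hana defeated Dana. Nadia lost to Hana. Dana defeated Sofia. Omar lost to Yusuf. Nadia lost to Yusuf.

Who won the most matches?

Win totals: Nadia 1, Omar 3, Hana 5, Dana 2, Ravi 4, Sofia 0, Yusuf 6.
Yusuf leads with 6 wins (next highest: 5).

Yusuf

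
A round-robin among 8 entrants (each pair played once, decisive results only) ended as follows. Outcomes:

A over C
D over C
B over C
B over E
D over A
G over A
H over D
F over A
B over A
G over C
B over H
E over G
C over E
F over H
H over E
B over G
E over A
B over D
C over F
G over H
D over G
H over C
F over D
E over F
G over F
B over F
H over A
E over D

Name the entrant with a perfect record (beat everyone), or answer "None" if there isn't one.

B

B has 7 wins out of 7 opponents — a perfect record.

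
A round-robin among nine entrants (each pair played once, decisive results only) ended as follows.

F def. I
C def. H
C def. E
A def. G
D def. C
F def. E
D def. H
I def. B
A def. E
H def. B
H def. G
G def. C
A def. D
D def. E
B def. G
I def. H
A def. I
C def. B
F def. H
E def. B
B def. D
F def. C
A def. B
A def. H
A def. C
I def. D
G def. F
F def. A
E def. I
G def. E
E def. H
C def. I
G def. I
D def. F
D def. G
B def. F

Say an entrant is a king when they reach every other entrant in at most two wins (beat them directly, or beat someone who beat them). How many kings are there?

A reaches everyone (king).
B reaches everyone (king).
C cannot reach A in two steps.
D reaches everyone (king).
E cannot reach A, C in two steps.
F reaches everyone (king).
G reaches everyone (king).
H cannot reach A in two steps.
I cannot reach A in two steps.
Kings: A, B, D, F, G — 5.

5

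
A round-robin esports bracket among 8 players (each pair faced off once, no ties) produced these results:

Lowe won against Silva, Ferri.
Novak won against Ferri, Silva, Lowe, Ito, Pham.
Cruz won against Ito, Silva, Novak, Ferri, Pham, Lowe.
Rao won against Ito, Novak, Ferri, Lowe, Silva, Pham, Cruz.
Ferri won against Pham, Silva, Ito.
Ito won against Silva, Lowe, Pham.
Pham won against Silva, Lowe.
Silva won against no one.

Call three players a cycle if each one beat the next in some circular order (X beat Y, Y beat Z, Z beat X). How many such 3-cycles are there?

Win totals: Rao 7, Ito 3, Silva 0, Novak 5, Ferri 3, Cruz 6, Lowe 2, Pham 2.
A player with w wins dominates both others in C(w,2) triples; summing gives 21 + 3 + 0 + 10 + 3 + 15 + 1 + 1 = 54 transitive triples.
Total triples C(8,3) = 56, so cyclic triples = 56 − 54 = 2.

2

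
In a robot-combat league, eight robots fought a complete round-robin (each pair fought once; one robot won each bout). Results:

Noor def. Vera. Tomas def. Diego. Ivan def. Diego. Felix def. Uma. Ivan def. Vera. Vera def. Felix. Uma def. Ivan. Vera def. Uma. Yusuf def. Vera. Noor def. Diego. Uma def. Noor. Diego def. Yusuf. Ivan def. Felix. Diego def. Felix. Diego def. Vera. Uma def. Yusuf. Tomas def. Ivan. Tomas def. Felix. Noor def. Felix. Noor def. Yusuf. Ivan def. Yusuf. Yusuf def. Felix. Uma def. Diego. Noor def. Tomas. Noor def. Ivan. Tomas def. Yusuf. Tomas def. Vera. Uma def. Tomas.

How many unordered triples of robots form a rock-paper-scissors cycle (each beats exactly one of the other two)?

Win totals: Felix 1, Diego 3, Uma 5, Yusuf 2, Noor 6, Vera 2, Tomas 5, Ivan 4.
A robot with w wins dominates both others in C(w,2) triples; summing gives 0 + 3 + 10 + 1 + 15 + 1 + 10 + 6 = 46 transitive triples.
Total triples C(8,3) = 56, so cyclic triples = 56 − 46 = 10.

10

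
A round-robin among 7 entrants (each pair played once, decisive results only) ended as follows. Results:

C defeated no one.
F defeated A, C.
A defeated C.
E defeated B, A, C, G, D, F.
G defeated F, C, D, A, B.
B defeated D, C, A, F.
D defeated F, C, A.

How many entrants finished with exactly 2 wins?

Win totals: A 1, B 4, C 0, D 3, E 6, F 2, G 5.
Exactly 2: F — 1 entrant.

1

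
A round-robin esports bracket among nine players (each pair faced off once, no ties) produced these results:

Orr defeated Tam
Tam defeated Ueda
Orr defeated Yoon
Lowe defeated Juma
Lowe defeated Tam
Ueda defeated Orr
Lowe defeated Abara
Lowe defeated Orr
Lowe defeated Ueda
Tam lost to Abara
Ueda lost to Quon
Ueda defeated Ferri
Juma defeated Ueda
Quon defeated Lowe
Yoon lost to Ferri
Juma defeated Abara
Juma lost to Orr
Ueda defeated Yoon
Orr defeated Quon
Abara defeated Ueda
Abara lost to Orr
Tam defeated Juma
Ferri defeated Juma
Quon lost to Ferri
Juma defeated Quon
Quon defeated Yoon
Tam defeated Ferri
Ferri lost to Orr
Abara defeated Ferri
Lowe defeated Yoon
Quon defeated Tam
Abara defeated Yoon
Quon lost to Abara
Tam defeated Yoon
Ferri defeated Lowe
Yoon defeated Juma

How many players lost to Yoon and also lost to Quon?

Yoon beat: Juma.
Quon beat: Yoon, Tam, Lowe, Ueda.
No one was beaten by both.

0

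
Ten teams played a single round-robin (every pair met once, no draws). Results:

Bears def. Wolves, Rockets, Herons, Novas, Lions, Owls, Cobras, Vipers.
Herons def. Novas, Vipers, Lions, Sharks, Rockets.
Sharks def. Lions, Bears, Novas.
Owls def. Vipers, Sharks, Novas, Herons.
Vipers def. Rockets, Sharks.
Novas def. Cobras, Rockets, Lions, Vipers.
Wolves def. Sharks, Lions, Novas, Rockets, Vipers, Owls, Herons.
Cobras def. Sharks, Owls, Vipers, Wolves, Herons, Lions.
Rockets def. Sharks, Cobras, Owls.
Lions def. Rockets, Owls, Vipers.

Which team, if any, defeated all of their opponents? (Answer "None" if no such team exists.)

None

Highest win total is Bears with 8 (out of 9 possible).
Bears lost to Sharks, so no team went undefeated.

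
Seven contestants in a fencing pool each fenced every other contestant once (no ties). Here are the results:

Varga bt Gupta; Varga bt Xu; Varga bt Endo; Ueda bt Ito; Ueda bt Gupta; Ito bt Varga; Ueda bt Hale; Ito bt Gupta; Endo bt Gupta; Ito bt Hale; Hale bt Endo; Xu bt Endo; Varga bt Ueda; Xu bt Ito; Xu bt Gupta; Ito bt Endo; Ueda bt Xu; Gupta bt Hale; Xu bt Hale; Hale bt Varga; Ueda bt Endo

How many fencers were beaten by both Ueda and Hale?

Ueda beat: Hale, Xu, Endo, Gupta, Ito.
Hale beat: Varga, Endo.
Both beat: Endo — 1.

1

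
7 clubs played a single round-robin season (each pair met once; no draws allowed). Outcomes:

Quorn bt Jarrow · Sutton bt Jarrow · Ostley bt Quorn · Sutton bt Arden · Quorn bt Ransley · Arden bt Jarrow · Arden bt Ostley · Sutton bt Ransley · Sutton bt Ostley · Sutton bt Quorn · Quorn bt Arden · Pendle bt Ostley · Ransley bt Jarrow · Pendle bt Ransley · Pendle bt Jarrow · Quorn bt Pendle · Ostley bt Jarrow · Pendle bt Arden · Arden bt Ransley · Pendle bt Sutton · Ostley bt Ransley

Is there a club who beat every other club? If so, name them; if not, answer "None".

Highest win total is Sutton with 5 (out of 6 possible).
Sutton lost to Pendle, so no club went undefeated.

None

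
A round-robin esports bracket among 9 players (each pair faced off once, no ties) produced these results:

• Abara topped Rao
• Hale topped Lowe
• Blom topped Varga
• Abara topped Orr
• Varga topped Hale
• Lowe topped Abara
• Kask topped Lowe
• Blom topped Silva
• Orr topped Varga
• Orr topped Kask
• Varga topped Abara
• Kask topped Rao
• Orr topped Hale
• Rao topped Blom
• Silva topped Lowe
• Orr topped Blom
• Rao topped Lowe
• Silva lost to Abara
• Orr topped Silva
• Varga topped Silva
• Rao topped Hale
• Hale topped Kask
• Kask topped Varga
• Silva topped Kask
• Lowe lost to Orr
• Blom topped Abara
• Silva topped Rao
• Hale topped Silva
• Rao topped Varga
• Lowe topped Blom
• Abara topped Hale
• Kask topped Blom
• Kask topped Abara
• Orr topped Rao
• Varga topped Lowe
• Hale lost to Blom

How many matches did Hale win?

Hale's results: beat Lowe, Silva, Kask; lost to Varga, Orr, Rao, Blom, Abara.
That is 3 wins.

3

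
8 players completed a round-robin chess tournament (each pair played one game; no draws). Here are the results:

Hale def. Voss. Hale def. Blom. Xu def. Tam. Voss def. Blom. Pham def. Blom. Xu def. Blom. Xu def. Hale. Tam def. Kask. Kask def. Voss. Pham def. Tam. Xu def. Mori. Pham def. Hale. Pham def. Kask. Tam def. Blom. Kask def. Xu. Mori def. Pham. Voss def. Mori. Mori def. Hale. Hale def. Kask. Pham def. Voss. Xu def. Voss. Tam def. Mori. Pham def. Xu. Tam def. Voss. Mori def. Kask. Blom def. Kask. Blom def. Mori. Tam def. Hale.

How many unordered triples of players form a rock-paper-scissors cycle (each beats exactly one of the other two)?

12

Win totals: Mori 3, Blom 2, Hale 3, Xu 5, Kask 2, Voss 2, Pham 6, Tam 5.
A player with w wins dominates both others in C(w,2) triples; summing gives 3 + 1 + 3 + 10 + 1 + 1 + 15 + 10 = 44 transitive triples.
Total triples C(8,3) = 56, so cyclic triples = 56 − 44 = 12.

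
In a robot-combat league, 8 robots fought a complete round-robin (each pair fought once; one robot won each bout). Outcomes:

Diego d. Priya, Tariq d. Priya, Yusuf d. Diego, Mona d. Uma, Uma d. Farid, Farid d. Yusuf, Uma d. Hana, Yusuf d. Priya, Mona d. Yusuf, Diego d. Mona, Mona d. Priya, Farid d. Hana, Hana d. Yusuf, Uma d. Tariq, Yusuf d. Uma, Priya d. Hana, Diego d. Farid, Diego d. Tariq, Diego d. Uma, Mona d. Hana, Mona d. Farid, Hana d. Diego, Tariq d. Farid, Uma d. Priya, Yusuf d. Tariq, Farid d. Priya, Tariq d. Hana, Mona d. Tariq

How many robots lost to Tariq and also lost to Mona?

3

Tariq beat: Hana, Priya, Farid.
Mona beat: Hana, Yusuf, Uma, Priya, Farid, Tariq.
Both beat: Hana, Priya, Farid — 3.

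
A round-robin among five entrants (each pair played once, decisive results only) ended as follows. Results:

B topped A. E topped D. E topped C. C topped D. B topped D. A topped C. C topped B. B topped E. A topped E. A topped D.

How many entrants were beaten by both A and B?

A beat: C, D, E.
B beat: A, D, E.
Both beat: D, E — 2.

2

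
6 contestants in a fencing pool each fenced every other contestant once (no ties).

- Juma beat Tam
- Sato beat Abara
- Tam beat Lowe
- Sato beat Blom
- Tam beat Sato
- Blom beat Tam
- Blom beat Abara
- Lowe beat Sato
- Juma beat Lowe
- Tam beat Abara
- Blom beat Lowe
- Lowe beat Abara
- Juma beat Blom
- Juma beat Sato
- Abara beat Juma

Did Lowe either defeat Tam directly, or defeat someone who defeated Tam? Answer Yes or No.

No

Lowe did not beat Tam directly.
Lowe beat Sato, Abara, but each of them lost to Tam. No two-step path.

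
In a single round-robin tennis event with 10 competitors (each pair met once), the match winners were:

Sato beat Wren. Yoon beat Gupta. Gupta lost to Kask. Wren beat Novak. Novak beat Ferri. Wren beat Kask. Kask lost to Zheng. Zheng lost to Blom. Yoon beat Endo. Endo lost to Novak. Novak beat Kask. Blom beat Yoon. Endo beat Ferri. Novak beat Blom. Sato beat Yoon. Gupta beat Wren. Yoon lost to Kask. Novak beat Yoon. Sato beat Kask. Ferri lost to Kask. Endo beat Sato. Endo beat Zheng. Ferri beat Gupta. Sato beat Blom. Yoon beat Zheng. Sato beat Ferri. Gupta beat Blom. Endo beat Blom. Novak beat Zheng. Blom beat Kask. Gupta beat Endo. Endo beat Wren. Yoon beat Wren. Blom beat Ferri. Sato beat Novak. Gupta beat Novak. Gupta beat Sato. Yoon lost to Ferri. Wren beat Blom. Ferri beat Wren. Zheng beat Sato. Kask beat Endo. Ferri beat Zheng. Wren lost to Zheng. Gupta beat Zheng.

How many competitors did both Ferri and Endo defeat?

2

Ferri beat: Yoon, Gupta, Wren, Zheng.
Endo beat: Sato, Ferri, Wren, Zheng, Blom.
Both beat: Wren, Zheng — 2.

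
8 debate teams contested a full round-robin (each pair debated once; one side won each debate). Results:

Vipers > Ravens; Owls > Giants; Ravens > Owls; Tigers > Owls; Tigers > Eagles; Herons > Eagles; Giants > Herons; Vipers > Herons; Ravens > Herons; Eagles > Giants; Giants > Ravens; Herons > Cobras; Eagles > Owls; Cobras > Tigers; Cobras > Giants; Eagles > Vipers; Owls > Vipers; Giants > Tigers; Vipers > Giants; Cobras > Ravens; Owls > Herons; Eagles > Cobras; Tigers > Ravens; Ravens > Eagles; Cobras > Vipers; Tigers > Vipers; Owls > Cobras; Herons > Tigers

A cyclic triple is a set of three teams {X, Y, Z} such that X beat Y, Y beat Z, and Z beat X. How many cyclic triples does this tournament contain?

20

Win totals: Owls 4, Herons 3, Ravens 3, Vipers 3, Giants 3, Eagles 4, Tigers 4, Cobras 4.
A team with w wins dominates both others in C(w,2) triples; summing gives 6 + 3 + 3 + 3 + 3 + 6 + 6 + 6 = 36 transitive triples.
Total triples C(8,3) = 56, so cyclic triples = 56 − 36 = 20.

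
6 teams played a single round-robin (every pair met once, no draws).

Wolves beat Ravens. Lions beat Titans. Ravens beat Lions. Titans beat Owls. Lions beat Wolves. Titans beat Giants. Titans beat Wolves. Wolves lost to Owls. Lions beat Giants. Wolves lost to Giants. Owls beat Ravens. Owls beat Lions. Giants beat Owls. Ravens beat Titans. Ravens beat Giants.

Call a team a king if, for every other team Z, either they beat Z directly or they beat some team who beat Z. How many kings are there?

4

Giants cannot reach Titans in two steps.
Wolves cannot reach Owls in two steps.
Owls reaches everyone (king).
Lions reaches everyone (king).
Titans reaches everyone (king).
Ravens reaches everyone (king).
Kings: Owls, Lions, Titans, Ravens — 4.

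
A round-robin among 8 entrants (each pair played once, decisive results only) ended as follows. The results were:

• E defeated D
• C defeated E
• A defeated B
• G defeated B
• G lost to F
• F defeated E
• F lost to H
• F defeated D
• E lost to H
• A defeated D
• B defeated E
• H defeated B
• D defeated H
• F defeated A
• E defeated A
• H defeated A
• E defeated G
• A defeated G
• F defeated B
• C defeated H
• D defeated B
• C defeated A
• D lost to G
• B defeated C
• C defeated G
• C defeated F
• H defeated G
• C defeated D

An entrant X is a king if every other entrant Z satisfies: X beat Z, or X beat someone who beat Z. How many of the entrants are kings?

A cannot reach F in two steps.
B reaches everyone (king).
C reaches everyone (king).
D reaches everyone (king).
E cannot reach C, F in two steps.
F reaches everyone (king).
G cannot reach A, F in two steps.
H reaches everyone (king).
Kings: B, C, D, F, H — 5.

5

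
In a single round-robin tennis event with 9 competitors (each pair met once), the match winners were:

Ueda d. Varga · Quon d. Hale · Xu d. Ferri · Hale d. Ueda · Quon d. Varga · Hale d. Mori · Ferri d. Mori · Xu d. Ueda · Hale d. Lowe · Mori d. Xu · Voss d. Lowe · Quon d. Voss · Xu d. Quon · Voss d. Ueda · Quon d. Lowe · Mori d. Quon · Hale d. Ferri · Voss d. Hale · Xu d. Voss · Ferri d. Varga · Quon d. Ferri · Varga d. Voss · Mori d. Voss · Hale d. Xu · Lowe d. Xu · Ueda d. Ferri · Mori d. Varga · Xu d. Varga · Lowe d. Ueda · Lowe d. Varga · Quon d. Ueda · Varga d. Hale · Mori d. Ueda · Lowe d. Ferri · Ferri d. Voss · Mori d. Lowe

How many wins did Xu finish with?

Xu's results: beat Quon, Voss, Ferri, Ueda, Varga; lost to Mori, Hale, Lowe.
That is 5 wins.

5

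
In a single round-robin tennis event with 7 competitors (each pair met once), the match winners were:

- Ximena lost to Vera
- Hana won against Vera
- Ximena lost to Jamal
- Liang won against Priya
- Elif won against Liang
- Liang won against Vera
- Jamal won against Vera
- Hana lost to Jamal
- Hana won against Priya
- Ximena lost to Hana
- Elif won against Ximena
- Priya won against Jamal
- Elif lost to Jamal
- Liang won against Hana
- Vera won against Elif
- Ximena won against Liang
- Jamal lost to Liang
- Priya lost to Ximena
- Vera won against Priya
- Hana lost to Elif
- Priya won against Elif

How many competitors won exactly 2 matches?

Win totals: Elif 3, Ximena 2, Vera 3, Liang 4, Priya 2, Jamal 4, Hana 3.
Exactly 2: Ximena, Priya — 2 competitors.

2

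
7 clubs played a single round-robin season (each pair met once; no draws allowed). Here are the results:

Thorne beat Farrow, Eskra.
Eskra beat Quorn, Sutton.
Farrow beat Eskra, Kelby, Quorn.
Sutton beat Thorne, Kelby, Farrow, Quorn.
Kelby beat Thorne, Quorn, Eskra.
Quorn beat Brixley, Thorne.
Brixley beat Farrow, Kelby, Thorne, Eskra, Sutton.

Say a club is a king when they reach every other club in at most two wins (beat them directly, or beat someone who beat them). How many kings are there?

Brixley reaches everyone (king).
Thorne cannot reach Brixley in two steps.
Farrow reaches everyone (king).
Quorn reaches everyone (king).
Sutton reaches everyone (king).
Eskra reaches everyone (king).
Kelby reaches everyone (king).
Kings: Brixley, Farrow, Quorn, Sutton, Eskra, Kelby — 6.

6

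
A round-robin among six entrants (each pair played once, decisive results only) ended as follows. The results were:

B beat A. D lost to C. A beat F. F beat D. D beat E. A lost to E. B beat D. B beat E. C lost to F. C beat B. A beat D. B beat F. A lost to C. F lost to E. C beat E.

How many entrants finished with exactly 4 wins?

2

Win totals: A 2, B 4, C 4, D 1, E 2, F 2.
Exactly 4: B, C — 2 entrants.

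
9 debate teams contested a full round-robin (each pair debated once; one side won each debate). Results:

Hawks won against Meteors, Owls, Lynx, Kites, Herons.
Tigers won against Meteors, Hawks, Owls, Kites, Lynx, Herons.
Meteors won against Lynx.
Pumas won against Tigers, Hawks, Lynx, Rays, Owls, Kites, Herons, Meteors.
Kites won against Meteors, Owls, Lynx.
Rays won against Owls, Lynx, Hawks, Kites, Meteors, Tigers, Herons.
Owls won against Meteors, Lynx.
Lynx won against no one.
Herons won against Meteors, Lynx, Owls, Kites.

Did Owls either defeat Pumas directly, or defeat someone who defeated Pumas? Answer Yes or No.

No

Owls did not beat Pumas directly.
Owls beat Lynx, Meteors, but each of them lost to Pumas. No two-step path.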